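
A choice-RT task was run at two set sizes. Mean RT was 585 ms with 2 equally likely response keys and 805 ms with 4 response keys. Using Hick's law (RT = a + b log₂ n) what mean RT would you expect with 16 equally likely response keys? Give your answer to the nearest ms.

1245 ms

Fit slope and intercept:
  b = (805 − 585) / (log₂ 4 − log₂ 2) = 220 / (2 − 1) = 220 ms/bit
  a = 585 − 220 × 1 = 365 ms
Then RT(16) = 365 + 220 × log₂ 16 = 365 + 220 × 4 ≈ 1245.000 ms.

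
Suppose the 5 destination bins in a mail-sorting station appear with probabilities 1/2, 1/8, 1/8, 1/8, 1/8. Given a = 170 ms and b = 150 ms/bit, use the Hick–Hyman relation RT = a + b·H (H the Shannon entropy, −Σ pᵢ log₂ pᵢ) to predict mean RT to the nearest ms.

470 ms

Each term −pᵢ log₂ pᵢ: 0.5·1 + 0.125·3 + 0.125·3 + 0.125·3 + 0.125·3; summed, H = 2.000 bits.
Mean RT = a + bH = 170 + 150·2.000 = 470.00 ms.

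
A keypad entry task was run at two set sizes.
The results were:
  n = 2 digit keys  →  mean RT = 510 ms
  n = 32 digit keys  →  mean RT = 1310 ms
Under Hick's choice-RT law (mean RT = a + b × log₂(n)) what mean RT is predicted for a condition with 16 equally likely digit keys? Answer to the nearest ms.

Fit slope and intercept:
  b = (1310 − 510) / (log₂ 32 − log₂ 2) = 800 / (5 − 1) = 200 ms/bit
  a = 510 − 200 × 1 = 310 ms
Then RT(16) = 310 + 200 × log₂ 16 = 310 + 200 × 4 ≈ 1110.000 ms.

1110 ms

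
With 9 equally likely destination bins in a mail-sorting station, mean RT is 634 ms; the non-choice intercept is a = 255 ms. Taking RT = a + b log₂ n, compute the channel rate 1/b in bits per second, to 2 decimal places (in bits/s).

Choice component = 634 − 255 = 379 ms over log₂(9) = 3.1699 bits.
b = 379 / 3.1699 = 119.561 ms/bit, so 1/b = 8.364 bits/s.

8.36 bits/s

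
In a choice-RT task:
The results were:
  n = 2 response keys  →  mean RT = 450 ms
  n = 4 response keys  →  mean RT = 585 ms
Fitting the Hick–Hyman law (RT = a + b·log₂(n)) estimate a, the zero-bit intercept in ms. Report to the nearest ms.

The slope on a log₂ axis is (585 − 450) / (2 − 1) = 135 ms/bit.
Intercept: a = 450 − 135·log₂(2) = 315.000 ms.

315 ms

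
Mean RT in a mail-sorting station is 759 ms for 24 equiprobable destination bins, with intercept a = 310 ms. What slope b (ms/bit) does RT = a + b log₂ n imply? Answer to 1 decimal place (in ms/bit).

97.9 ms/bit

24 alternatives carry log₂ 24 = 4.5850 bits; the choice cost is 759 − 310 = 449 ms, so b = 449/4.5850 = 97.929 ms/bit.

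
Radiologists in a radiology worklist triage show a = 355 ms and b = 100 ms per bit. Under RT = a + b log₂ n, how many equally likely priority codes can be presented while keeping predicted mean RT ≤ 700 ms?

Information budget: (700 − 355)/100 = 3.4500 bits, so n ≤ 2^3.4500 = 10.928 → at most 10.

10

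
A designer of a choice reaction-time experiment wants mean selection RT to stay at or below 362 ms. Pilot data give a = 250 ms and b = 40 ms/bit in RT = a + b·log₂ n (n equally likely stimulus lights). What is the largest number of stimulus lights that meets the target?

40·log₂ n ≤ 362 − 250 = 112, giving log₂ n ≤ 2.8000 and n ≤ 6.964. The largest whole number is 6.

6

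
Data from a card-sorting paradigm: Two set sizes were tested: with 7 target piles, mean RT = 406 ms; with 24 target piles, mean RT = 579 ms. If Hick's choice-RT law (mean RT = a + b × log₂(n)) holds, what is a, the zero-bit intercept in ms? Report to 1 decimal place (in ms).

132.8 ms

b = (RT₂ − RT₁)/(log₂ n₂ − log₂ n₁) = (579 − 406)/(4.5850 − 2.8074) = 97.322 ms/bit.
Intercept: a = 406 − 97.322·log₂(7) = 132.783 ms.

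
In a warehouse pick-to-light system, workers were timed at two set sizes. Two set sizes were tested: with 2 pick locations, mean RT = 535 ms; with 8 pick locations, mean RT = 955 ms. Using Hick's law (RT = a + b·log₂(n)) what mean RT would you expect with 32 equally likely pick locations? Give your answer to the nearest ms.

1375 ms

RT is linear in log₂ n, so two points fix the line:
  b = (955 − 535) / (log₂ 8 − log₂ 2) = 420 / (3 − 1) = 210 ms/bit
  a = 535 − 210 × 1 = 325 ms
Then RT(32) = 325 + 210 × log₂ 32 = 325 + 210 × 5 ≈ 1375.000 ms.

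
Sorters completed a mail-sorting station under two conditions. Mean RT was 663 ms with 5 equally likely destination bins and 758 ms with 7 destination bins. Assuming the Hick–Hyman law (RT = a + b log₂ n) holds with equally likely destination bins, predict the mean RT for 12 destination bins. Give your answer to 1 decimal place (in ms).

910.2 ms

Fit slope and intercept:
  b = (758 − 663) / (log₂ 7 − log₂ 5) = 95 / (2.8074 − 2.3219) = 195.704 ms/bit
  a = 663 − 195.704 × 2.3219 = 208.589 ms
Then RT(12) = 208.589 + 195.704 × log₂ 12 = 208.589 + 195.704 × 3.5850 ≈ 910.181 ms.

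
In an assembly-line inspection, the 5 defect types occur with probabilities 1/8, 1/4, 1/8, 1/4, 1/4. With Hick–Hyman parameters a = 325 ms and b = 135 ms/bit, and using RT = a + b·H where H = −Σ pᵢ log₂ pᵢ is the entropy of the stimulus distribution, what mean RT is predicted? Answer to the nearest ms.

H = −Σ pᵢ log₂ pᵢ = 0.125·3 + 0.25·2 + 0.125·3 + 0.25·2 + 0.25·2 = 2.250 bits.
RT = 325 + 135 × 2.250 = 628.75 ms.

629 ms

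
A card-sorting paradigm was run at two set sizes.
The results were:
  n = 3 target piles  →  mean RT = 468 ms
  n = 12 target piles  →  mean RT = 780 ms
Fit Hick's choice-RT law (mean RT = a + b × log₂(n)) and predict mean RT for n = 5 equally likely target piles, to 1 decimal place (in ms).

583.0 ms

With log₂ n on the abscissa the relation is linear; from the two conditions:
  b = (780 − 468) / (log₂ 12 − log₂ 3) = 312 / (3.5850 − 1.5850) = 156.000 ms/bit
  a = 468 − 156.000 × 1.5850 = 220.746 ms
Then RT(5) = 220.746 + 156.000 × log₂ 5 = 220.746 + 156.000 × 2.3219 ≈ 582.967 ms.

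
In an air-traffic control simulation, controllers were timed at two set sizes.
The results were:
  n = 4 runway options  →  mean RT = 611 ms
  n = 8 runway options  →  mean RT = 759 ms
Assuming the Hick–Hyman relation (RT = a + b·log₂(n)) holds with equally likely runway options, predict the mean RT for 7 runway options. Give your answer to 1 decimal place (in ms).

730.5 ms

Solve the two-equation system in a and b:
  b = (759 − 611) / (log₂ 8 − log₂ 4) = 148 / (3 − 2) = 148.000 ms/bit
  a = 611 − 148.000 × 2 = 315.000 ms
Then RT(7) = 315.000 + 148.000 × log₂ 7 = 315.000 + 148.000 × 2.8074 ≈ 730.489 ms.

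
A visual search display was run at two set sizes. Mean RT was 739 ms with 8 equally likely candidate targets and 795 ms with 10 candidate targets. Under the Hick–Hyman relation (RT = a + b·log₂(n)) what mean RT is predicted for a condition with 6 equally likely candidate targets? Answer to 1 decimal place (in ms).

666.8 ms

Fit slope and intercept:
  b = (795 − 739) / (log₂ 10 − log₂ 8) = 56 / (3.3219 − 3) = 173.952 ms/bit
  a = 739 − 173.952 × 3 = 217.144 ms
Then RT(6) = 217.144 + 173.952 × log₂ 6 = 217.144 + 173.952 × 2.5850 ≈ 666.803 ms.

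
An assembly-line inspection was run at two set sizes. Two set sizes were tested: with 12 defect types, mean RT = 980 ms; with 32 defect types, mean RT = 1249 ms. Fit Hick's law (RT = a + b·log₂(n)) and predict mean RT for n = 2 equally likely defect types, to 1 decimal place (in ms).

488.6 ms

Fit slope and intercept:
  b = (1249 − 980) / (log₂ 32 − log₂ 12) = 269 / (5 − 3.5850) = 190.101 ms/bit
  a = 980 − 190.101 × 3.5850 = 298.495 ms
Then RT(2) = 298.495 + 190.101 × log₂ 2 = 298.495 + 190.101 × 1 ≈ 488.596 ms.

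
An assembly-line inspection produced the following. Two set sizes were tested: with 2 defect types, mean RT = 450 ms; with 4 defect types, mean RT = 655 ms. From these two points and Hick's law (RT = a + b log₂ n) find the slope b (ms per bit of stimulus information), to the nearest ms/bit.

205 ms/bit

b = (RT₂ − RT₁)/(log₂ n₂ − log₂ n₁) = (655 − 450)/(2 − 1) = 205 ms/bit.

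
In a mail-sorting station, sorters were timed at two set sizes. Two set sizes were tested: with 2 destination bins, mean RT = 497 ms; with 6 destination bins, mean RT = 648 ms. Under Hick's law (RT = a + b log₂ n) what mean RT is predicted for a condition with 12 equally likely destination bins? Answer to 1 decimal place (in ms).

Solve the two-equation system in a and b:
  b = (648 − 497) / (log₂ 6 − log₂ 2) = 151 / (2.5850 − 1) = 95.270 ms/bit
  a = 497 − 95.270 × 1 = 401.730 ms
Then RT(12) = 401.730 + 95.270 × log₂ 12 = 401.730 + 95.270 × 3.5850 ≈ 743.270 ms.

743.3 ms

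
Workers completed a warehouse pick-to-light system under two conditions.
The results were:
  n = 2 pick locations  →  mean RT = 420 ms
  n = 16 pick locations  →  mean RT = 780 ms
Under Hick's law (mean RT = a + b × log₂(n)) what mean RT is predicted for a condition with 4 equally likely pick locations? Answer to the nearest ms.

540 ms

Solve the two-equation system in a and b:
  b = (780 − 420) / (log₂ 16 − log₂ 2) = 360 / (4 − 1) = 120 ms/bit
  a = 420 − 120 × 1 = 300 ms
Then RT(4) = 300 + 120 × log₂ 4 = 300 + 120 × 2 ≈ 540.000 ms.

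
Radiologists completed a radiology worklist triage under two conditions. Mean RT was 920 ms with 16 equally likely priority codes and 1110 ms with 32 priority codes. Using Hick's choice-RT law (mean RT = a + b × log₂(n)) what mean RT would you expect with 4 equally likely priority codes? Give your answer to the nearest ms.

With log₂ n on the abscissa the relation is linear; from the two conditions:
  b = (1110 − 920) / (log₂ 32 − log₂ 16) = 190 / (5 − 4) = 190 ms/bit
  a = 920 − 190 × 4 = 160 ms
Then RT(4) = 160 + 190 × log₂ 4 = 160 + 190 × 2 ≈ 540.000 ms.

540 ms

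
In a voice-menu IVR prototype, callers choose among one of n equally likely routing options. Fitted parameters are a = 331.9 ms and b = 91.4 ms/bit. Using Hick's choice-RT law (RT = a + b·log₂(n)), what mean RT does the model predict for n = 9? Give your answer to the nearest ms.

622 ms

log₂(9) = 3.1699 bits, so RT = 331.9 + 91.4 × 3.1699 ≈ 621.631 ms.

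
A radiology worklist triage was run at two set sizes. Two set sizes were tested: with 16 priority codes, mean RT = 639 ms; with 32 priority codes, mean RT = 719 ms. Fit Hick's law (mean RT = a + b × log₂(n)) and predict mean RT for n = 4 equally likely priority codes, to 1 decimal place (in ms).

479.0 ms

Fit slope and intercept:
  b = (719 − 639) / (log₂ 32 − log₂ 16) = 80 / (5 − 4) = 80.000 ms/bit
  a = 639 − 80.000 × 4 = 319.000 ms
Then RT(4) = 319.000 + 80.000 × log₂ 4 = 319.000 + 80.000 × 2 ≈ 479.000 ms.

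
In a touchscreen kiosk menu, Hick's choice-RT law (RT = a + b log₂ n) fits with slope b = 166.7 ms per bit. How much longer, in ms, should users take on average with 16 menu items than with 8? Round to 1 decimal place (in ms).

Only the slope matters, since a is common to both: ΔRT = b·log₂(n₂/n₁).
log₂(16) − log₂(8) = log₂(16/8) = log₂(2) = 1.
ΔRT = 166.7 × 1.0000 = 166.700 ms.

166.7 ms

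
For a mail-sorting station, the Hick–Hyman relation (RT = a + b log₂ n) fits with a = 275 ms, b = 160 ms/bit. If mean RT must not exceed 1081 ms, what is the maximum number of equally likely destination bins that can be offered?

32

160·log₂ n ≤ 1081 − 275 = 806, giving log₂ n ≤ 5.0375 and n ≤ 32.843. The largest whole number is 32.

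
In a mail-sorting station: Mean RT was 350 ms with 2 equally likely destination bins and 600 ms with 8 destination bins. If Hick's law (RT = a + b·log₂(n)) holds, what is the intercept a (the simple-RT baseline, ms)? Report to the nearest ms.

Slope: b = (600 − 350) / (log₂ 8 − log₂ 2) = 250/2.0000 = 125 ms/bit.
a = RT₁ − b·log₂ n₁ = 350 − 125 × 1 = 225.000 ms.

225 ms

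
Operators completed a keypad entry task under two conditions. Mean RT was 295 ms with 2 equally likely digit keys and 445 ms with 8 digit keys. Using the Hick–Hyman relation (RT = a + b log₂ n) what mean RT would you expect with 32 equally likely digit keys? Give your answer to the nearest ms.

With log₂ n on the abscissa the relation is linear; from the two conditions:
  b = (445 − 295) / (log₂ 8 − log₂ 2) = 150 / (3 − 1) = 75 ms/bit
  a = 295 − 75 × 1 = 220 ms
Then RT(32) = 220 + 75 × log₂ 32 = 220 + 75 × 5 ≈ 595.000 ms.

595 ms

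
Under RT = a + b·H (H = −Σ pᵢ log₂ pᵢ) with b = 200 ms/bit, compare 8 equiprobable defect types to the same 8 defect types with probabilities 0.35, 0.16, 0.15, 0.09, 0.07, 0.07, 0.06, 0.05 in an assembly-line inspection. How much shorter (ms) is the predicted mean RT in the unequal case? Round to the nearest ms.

65 ms

The RT saving is b·ΔH. Equiprobable H₀ = log₂(8) = 3.0000 bits; with the given probabilities H = 2.6731 bits.
b·(H₀ − H) = 200 × (3.0000 − 2.6731) = 65.39 ms.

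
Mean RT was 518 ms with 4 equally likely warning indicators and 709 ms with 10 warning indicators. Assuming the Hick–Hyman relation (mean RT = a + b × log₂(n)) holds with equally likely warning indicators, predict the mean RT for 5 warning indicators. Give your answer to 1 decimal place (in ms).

564.5 ms

Fit slope and intercept:
  b = (709 − 518) / (log₂ 10 − log₂ 4) = 191 / (3.3219 − 2) = 144.486 ms/bit
  a = 518 − 144.486 × 2 = 229.028 ms
Then RT(5) = 229.028 + 144.486 × log₂ 5 = 229.028 + 144.486 × 2.3219 ≈ 564.514 ms.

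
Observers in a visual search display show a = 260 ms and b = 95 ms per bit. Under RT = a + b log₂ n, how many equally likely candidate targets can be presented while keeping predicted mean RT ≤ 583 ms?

Set 260 + 95·log₂ n ≤ 583 → log₂ n ≤ (583 − 260)/95 = 3.4000.
So n ≤ 2^3.4000 = 10.556; the largest integer n is 10.

10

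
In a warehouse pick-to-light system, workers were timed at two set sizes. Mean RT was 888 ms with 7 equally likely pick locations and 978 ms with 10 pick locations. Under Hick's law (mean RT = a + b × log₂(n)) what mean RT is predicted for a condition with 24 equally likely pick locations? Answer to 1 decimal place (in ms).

With log₂ n on the abscissa the relation is linear; from the two conditions:
  b = (978 − 888) / (log₂ 10 − log₂ 7) = 90 / (3.3219 − 2.8074) = 174.902 ms/bit
  a = 888 − 174.902 × 2.8074 = 396.987 ms
Then RT(24) = 396.987 + 174.902 × log₂ 24 = 396.987 + 174.902 × 4.5850 ≈ 1198.908 ms.

1198.9 ms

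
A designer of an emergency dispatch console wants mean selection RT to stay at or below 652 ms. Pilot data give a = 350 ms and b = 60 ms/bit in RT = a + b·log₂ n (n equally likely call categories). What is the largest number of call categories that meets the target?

Set 350 + 60·log₂ n ≤ 652 → log₂ n ≤ (652 − 350)/60 = 5.0333.
So n ≤ 2^5.0333 = 32.748; the largest integer n is 32.

32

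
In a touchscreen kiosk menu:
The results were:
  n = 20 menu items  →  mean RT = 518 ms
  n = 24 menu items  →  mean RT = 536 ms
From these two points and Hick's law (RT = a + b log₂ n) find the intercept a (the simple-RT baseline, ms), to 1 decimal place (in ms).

The slope on a log₂ axis is (536 − 518) / (4.5850 − 4.3219) = 68.432 ms/bit.
a = RT₁ − b·log₂ n₁ = 518 − 68.432 × 4.3219 = 222.241 ms.

222.2 ms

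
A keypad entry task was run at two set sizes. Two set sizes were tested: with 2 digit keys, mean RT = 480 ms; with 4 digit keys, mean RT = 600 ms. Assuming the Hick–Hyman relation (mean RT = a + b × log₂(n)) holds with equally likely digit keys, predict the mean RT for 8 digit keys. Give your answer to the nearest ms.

Fit slope and intercept:
  b = (600 − 480) / (log₂ 4 − log₂ 2) = 120 / (2 − 1) = 120 ms/bit
  a = 480 − 120 × 1 = 360 ms
Then RT(8) = 360 + 120 × log₂ 8 = 360 + 120 × 3 ≈ 720.000 ms.

720 ms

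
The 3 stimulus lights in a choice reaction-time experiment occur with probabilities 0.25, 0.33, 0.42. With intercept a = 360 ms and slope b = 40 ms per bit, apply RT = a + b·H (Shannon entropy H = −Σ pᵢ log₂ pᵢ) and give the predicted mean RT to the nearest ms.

H = 0.25·log₂(1/0.25) + 0.33·log₂(1/0.33) + 0.42·log₂(1/0.42) = 1.5535 bits.
RT = 360 + 40 × 1.5535 = 422.14 ms.

422 ms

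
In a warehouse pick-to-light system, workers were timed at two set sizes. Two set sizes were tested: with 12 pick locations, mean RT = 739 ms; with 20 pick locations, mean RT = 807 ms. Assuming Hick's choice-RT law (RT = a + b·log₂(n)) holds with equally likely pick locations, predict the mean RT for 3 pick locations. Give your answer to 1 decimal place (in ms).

RT is linear in log₂ n, so two points fix the line:
  b = (807 − 739) / (log₂ 20 − log₂ 12) = 68 / (4.3219 − 3.5850) = 92.270 ms/bit
  a = 739 − 92.270 × 3.5850 = 408.215 ms
Then RT(3) = 408.215 + 92.270 × log₂ 3 = 408.215 + 92.270 × 1.5850 ≈ 554.459 ms.

554.5 ms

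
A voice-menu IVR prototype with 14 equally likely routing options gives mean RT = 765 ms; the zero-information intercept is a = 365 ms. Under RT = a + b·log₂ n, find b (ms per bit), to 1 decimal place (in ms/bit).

105.1 ms/bit

14 alternatives carry log₂ 14 = 3.8074 bits; the choice cost is 765 − 365 = 400 ms, so b = 400/3.8074 = 105.060 ms/bit.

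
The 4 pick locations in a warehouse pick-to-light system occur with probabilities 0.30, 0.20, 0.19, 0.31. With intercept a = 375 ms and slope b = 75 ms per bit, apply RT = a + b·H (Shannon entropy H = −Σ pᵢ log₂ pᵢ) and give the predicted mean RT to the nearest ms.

H = 0.30·log₂(1/0.30) + 0.20·log₂(1/0.20) + 0.19·log₂(1/0.19) + 0.31·log₂(1/0.31) = 1.9645 bits.
RT = 375 + 75 × 1.9645 = 522.34 ms.

522 ms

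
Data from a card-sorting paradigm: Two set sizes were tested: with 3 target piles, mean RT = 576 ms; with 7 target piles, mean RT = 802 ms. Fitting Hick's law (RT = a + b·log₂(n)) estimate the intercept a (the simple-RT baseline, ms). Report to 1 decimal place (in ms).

The slope on a log₂ axis is (802 − 576) / (2.8074 − 1.5850) = 184.883 ms/bit.
a = RT₁ − b·log₂ n₁ = 576 − 184.883 × 1.5850 = 282.967 ms.

283.0 ms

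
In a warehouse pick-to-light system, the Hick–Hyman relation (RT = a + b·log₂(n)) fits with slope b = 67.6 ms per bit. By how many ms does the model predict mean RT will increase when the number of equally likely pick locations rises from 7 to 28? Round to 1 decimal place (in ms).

135.2 ms

Only the slope matters, since a is common to both: ΔRT = b·log₂(n₂/n₁).
log₂(28) − log₂(7) = log₂(28/7) = log₂(4) = 2.
ΔRT = 67.6 × 2.0000 = 135.200 ms.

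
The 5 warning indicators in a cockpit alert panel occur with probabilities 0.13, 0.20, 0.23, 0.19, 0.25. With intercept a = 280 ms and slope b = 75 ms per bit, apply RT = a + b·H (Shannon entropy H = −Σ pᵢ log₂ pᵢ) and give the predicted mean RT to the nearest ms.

452 ms

Entropy contributions −pᵢ log₂ pᵢ: 0.3826, 0.4644, 0.4877, 0.4552, 0.5000; sum H = 2.2899 bits.
RT = a + bH = 280 + 75·2.2899 = 451.74 ms.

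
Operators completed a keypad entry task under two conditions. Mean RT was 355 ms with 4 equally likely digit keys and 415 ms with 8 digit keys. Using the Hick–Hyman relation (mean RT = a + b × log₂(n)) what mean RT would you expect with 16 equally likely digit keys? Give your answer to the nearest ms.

475 ms

Solve the two-equation system in a and b:
  b = (415 − 355) / (log₂ 8 − log₂ 4) = 60 / (3 − 2) = 60 ms/bit
  a = 355 − 60 × 2 = 235 ms
Then RT(16) = 235 + 60 × log₂ 16 = 235 + 60 × 4 ≈ 475.000 ms.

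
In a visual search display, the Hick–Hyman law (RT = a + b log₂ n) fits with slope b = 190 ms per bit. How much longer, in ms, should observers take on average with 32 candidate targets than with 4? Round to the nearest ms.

Only the slope matters, since a is common to both: ΔRT = b·log₂(n₂/n₁).
log₂(32) − log₂(4) = log₂(32/4) = log₂(8) = 3.
ΔRT = 190 × 3.0000 = 570.000 ms.

570 ms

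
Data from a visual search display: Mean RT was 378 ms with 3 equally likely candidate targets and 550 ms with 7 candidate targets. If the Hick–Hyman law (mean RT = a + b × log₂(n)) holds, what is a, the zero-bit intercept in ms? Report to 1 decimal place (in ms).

b = (RT₂ − RT₁)/(log₂ n₂ − log₂ n₁) = (550 − 378)/(2.8074 − 1.5850) = 140.708 ms/bit.
a = RT₁ − b·log₂ n₁ = 378 − 140.708 × 1.5850 = 154.984 ms.

155.0 ms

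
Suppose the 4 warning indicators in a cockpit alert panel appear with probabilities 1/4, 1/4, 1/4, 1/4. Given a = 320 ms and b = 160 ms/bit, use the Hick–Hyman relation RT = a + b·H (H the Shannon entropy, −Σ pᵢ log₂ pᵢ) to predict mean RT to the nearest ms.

H = −Σ pᵢ log₂ pᵢ = 0.25·2 + 0.25·2 + 0.25·2 + 0.25·2 = 2.000 bits.
RT = 320 + 160 × 2.000 = 640.00 ms.

640 ms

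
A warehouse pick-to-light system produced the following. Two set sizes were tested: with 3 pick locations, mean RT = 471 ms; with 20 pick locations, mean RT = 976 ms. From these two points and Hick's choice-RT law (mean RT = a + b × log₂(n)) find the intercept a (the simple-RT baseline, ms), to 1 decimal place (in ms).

b = (RT₂ − RT₁)/(log₂ n₂ − log₂ n₁) = (976 − 471)/(4.3219 − 1.5850) = 184.511 ms/bit.
a = RT₁ − b·log₂ n₁ = 471 − 184.511 × 1.5850 = 178.557 ms.

178.6 ms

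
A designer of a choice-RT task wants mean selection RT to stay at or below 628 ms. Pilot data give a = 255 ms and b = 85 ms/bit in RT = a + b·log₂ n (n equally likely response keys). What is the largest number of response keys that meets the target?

20

85·log₂ n ≤ 628 − 255 = 373, giving log₂ n ≤ 4.3882 and n ≤ 20.941. The largest whole number is 20.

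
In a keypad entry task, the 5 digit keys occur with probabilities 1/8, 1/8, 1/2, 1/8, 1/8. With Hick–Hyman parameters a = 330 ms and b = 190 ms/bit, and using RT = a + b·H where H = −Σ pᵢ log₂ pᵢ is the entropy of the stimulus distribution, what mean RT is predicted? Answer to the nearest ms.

710 ms

Each term −pᵢ log₂ pᵢ: 0.125·3 + 0.125·3 + 0.5·1 + 0.125·3 + 0.125·3; summed, H = 2.000 bits.
Mean RT = a + bH = 330 + 190·2.000 = 710.00 ms.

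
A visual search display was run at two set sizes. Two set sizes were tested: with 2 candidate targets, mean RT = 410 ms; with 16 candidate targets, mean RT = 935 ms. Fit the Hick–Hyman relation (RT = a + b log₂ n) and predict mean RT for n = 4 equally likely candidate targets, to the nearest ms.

585 ms

Solve the two-equation system in a and b:
  b = (935 − 410) / (log₂ 16 − log₂ 2) = 525 / (4 − 1) = 175 ms/bit
  a = 410 − 175 × 1 = 235 ms
Then RT(4) = 235 + 175 × log₂ 4 = 235 + 175 × 2 ≈ 585.000 ms.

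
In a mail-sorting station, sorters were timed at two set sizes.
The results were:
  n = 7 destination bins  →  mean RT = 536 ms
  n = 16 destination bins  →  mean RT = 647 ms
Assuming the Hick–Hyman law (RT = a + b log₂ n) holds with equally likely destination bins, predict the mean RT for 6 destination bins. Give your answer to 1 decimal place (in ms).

515.3 ms

RT is linear in log₂ n, so two points fix the line:
  b = (647 − 536) / (log₂ 16 − log₂ 7) = 111 / (4 − 2.8074) = 93.070 ms/bit
  a = 536 − 93.070 × 2.8074 = 274.718 ms
Then RT(6) = 274.718 + 93.070 × log₂ 6 = 274.718 + 93.070 × 2.5850 ≈ 515.302 ms.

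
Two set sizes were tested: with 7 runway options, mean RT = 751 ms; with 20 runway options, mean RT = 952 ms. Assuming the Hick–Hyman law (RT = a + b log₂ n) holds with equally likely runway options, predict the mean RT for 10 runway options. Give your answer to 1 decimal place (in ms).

Solve the two-equation system in a and b:
  b = (952 − 751) / (log₂ 20 − log₂ 7) = 201 / (4.3219 − 2.8074) = 132.711 ms/bit
  a = 751 − 132.711 × 2.8074 = 378.434 ms
Then RT(10) = 378.434 + 132.711 × log₂ 10 = 378.434 + 132.711 × 3.3219 ≈ 819.289 ms.

819.3 ms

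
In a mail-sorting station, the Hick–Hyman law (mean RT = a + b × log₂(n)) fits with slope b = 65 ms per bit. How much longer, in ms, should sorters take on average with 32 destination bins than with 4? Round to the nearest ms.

ΔRT = (a + b log₂ n₂) − (a + b log₂ n₁) = b·(log₂ n₂ − log₂ n₁).
log₂(32) − log₂(4) = log₂(32/4) = log₂(8) = 3.
ΔRT = 65 × 3.0000 = 195.000 ms.

195 ms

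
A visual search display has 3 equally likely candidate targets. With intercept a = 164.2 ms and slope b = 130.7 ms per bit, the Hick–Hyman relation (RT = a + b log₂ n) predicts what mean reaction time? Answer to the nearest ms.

371 ms

log₂(3) = 1.5850 bits, so RT = 164.2 + 130.7 × 1.5850 ≈ 371.355 ms.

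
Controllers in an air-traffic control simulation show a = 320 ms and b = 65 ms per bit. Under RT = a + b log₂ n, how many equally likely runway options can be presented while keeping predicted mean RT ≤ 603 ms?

20

65·log₂ n ≤ 603 − 320 = 283, giving log₂ n ≤ 4.3538 and n ≤ 20.447. The largest whole number is 20.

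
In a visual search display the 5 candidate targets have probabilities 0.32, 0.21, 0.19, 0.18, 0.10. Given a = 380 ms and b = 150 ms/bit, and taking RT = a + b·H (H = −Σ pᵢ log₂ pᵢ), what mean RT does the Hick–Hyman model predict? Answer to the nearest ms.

H = 0.32·log₂(1/0.32) + 0.21·log₂(1/0.21) + 0.19·log₂(1/0.19) + 0.18·log₂(1/0.18) + 0.10·log₂(1/0.10) = 2.2316 bits.
RT = 380 + 150 × 2.2316 = 714.74 ms.

715 ms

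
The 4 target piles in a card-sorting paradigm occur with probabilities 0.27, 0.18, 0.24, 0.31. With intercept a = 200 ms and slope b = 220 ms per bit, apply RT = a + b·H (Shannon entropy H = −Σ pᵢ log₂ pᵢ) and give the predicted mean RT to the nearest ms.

634 ms

Entropy contributions −pᵢ log₂ pᵢ: 0.5100, 0.4453, 0.4941, 0.5238; sum H = 1.9733 bits.
RT = a + bH = 200 + 220·1.9733 = 634.12 ms.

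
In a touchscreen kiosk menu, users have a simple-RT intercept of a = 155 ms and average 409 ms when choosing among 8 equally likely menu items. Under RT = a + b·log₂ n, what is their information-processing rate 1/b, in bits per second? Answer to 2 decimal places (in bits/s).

b = (409 − 155)/log₂ 8 = 254/3 = 84.667 ms per bit = 0.08467 s/bit; the reciprocal is 11.811 bits/s.

11.81 bits/s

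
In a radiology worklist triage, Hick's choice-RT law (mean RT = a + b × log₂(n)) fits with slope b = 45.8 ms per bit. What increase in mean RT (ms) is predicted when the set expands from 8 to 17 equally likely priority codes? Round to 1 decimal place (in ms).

ΔRT = (a + b log₂ n₂) − (a + b log₂ n₁) = b·(log₂ n₂ − log₂ n₁).
log₂(17) − log₂(8) = 4.0875 − 3 = 1.0875.
ΔRT = 45.8 × 1.0875 = 49.806 ms.

49.8 ms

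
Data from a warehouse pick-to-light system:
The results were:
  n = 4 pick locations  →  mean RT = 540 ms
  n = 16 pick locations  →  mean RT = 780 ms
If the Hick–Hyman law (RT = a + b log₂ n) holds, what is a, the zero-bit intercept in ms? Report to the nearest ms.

b = (RT₂ − RT₁)/(log₂ n₂ − log₂ n₁) = (780 − 540)/(4 − 2) = 120 ms/bit.
a = RT₁ − b·log₂ n₁ = 540 − 120 × 2 = 300.000 ms.

300 ms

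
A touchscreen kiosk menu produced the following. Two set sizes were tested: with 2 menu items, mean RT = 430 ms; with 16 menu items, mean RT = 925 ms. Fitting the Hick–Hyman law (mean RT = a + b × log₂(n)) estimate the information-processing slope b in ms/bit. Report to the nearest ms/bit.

165 ms/bit

Slope: b = (925 − 430) / (log₂ 16 − log₂ 2) = 495/3.0000 = 165 ms/bit.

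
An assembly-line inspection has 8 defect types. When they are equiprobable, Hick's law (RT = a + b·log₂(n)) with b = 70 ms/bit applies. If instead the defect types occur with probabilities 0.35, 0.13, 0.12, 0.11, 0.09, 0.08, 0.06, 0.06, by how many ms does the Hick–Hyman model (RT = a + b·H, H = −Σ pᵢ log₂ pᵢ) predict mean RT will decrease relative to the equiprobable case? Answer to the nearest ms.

20 ms

The RT saving is b·ΔH. Equiprobable H₀ = log₂(8) = 3.0000 bits; with the given probabilities H = 2.7213 bits.
b·(H₀ − H) = 70 × (3.0000 − 2.7213) = 19.51 ms.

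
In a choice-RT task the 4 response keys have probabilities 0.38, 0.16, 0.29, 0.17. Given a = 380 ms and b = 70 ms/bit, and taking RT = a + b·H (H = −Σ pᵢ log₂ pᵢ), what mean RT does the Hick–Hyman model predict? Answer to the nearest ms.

H = 0.38·log₂(1/0.38) + 0.16·log₂(1/0.16) + 0.29·log₂(1/0.29) + 0.17·log₂(1/0.17) = 1.9060 bits.
RT = 380 + 70 × 1.9060 = 513.42 ms.

513 ms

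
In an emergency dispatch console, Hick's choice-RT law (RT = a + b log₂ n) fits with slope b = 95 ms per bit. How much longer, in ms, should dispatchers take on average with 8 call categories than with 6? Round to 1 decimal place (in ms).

ΔRT = (a + b log₂ n₂) − (a + b log₂ n₁) = b·(log₂ n₂ − log₂ n₁).
log₂(8) − log₂(6) = 3 − 2.5850 = 0.4150.
ΔRT = 95 × 0.4150 = 39.429 ms.

39.4 ms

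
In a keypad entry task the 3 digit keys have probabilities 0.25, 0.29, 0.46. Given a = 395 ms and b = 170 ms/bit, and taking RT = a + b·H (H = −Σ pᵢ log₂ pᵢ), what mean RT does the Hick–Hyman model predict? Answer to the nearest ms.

Entropy contributions −pᵢ log₂ pᵢ: 0.5000, 0.5179, 0.5153; sum H = 1.5332 bits.
RT = a + bH = 395 + 170·1.5332 = 655.65 ms.

656 ms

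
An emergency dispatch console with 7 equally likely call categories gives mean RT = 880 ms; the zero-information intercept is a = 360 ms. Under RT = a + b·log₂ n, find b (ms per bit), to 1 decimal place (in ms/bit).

log₂(7) = 2.8074 bits.
b = (RT − a)/log₂ n = (880 − 360) / 2.8074 = 185.228 ms/bit.

185.2 ms/bit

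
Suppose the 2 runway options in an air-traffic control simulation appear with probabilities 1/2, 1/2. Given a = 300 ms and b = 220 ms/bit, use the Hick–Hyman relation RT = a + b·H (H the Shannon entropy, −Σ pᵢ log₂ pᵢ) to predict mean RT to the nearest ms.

Each term −pᵢ log₂ pᵢ: 0.5·1 + 0.5·1; summed, H = 1.000 bits.
Mean RT = a + bH = 300 + 220·1.000 = 520.00 ms.

520 ms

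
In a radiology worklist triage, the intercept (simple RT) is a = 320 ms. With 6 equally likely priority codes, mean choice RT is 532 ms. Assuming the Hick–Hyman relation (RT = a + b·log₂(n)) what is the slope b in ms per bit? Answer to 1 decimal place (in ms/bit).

b = (532 − 320) / log₂(6) = 212 / 2.5850 = 82.013 ms/bit.

82.0 ms/bit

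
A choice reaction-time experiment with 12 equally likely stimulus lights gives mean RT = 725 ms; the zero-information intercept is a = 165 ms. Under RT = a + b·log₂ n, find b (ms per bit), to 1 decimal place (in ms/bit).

156.2 ms/bit

12 alternatives carry log₂ 12 = 3.5850 bits; the choice cost is 725 − 165 = 560 ms, so b = 560/3.5850 = 156.208 ms/bit.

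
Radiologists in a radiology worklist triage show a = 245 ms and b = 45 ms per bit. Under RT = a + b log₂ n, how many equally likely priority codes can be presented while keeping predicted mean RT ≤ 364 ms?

Set 245 + 45·log₂ n ≤ 364 → log₂ n ≤ (364 − 245)/45 = 2.6444.
So n ≤ 2^2.6444 = 6.253; the largest integer n is 6.

6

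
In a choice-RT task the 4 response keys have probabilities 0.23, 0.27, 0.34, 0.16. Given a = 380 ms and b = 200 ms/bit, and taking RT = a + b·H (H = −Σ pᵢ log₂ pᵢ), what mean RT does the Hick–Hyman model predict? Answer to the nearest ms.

770 ms

H = 0.23·log₂(1/0.23) + 0.27·log₂(1/0.27) + 0.34·log₂(1/0.34) + 0.16·log₂(1/0.16) = 1.9499 bits.
RT = 380 + 200 × 1.9499 = 769.98 ms.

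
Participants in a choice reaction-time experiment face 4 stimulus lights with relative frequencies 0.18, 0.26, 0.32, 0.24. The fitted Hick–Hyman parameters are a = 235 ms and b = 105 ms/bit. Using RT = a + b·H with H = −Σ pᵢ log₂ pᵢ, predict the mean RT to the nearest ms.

Entropy contributions −pᵢ log₂ pᵢ: 0.4453, 0.5053, 0.5260, 0.4941; sum H = 1.9708 bits.
RT = a + bH = 235 + 105·1.9708 = 441.93 ms.

442 ms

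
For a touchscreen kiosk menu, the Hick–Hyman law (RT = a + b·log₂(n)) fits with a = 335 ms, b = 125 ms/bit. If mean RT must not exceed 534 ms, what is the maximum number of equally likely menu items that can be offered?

Set 335 + 125·log₂ n ≤ 534 → log₂ n ≤ (534 − 335)/125 = 1.5920.
So n ≤ 2^1.5920 = 3.015; the largest integer n is 3.

3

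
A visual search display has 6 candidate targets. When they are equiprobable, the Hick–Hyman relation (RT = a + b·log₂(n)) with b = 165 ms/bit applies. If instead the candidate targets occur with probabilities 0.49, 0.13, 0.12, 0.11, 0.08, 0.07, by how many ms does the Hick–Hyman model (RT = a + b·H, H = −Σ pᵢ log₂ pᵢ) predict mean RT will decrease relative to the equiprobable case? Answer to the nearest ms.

Equiprobable entropy H₀ = log₂ 6 = 2.5850 bits.
Skewed entropy H = −Σ pᵢ log₂ pᵢ = 2.1643 bits.
ΔRT = b·(H₀ − H) = 165 × 0.4206 = 69.40 ms.

69 ms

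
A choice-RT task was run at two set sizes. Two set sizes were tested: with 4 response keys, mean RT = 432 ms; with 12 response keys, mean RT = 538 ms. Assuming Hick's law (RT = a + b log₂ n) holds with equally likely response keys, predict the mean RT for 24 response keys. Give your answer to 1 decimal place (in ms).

RT is linear in log₂ n, so two points fix the line:
  b = (538 − 432) / (log₂ 12 − log₂ 4) = 106 / (3.5850 − 2) = 66.879 ms/bit
  a = 432 − 66.879 × 2 = 298.243 ms
Then RT(24) = 298.243 + 66.879 × log₂ 24 = 298.243 + 66.879 × 4.5850 ≈ 604.879 ms.

604.9 ms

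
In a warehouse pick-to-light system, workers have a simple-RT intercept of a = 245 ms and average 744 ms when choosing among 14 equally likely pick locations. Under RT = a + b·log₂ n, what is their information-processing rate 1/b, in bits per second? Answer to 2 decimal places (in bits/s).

Choice component = 744 − 245 = 499 ms over log₂(14) = 3.8074 bits.
b = 499 / 3.8074 = 131.062 ms/bit, so 1/b = 7.630 bits/s.

7.63 bits/s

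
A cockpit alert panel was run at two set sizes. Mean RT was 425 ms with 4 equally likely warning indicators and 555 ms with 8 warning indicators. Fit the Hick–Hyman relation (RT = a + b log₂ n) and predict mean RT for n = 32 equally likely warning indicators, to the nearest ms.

815 ms

Fit slope and intercept:
  b = (555 − 425) / (log₂ 8 − log₂ 4) = 130 / (3 − 2) = 130 ms/bit
  a = 425 − 130 × 2 = 165 ms
Then RT(32) = 165 + 130 × log₂ 32 = 165 + 130 × 5 ≈ 815.000 ms.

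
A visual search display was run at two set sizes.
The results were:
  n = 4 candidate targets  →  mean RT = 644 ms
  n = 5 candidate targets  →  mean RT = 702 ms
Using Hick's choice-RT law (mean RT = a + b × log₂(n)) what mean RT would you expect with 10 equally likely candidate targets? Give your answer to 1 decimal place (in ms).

With log₂ n on the abscissa the relation is linear; from the two conditions:
  b = (702 − 644) / (log₂ 5 − log₂ 4) = 58 / (2.3219 − 2) = 180.164 ms/bit
  a = 644 − 180.164 × 2 = 283.671 ms
Then RT(10) = 283.671 + 180.164 × log₂ 10 = 283.671 + 180.164 × 3.3219 ≈ 882.164 ms.

882.2 ms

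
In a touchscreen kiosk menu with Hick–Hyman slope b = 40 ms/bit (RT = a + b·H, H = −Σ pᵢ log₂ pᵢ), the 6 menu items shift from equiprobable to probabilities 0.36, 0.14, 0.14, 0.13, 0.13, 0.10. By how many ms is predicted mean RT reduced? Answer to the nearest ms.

The RT saving is b·ΔH. Equiprobable H₀ = log₂(6) = 2.5850 bits; with the given probabilities H = 2.4223 bits.
b·(H₀ − H) = 40 × (2.5850 − 2.4223) = 6.51 ms.

7 ms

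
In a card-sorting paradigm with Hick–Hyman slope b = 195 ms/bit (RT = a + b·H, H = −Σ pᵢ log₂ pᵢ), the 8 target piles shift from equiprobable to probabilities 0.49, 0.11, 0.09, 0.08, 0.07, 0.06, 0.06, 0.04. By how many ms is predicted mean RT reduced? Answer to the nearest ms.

Equiprobable entropy H₀ = log₂ 8 = 3.0000 bits.
Skewed entropy H = −Σ pᵢ log₂ pᵢ = 2.4001 bits.
ΔRT = b·(H₀ − H) = 195 × 0.5999 = 116.98 ms.

117 ms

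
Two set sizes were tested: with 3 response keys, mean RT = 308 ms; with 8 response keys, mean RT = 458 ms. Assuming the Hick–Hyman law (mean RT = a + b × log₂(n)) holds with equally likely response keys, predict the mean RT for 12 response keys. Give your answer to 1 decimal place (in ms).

Solve the two-equation system in a and b:
  b = (458 − 308) / (log₂ 8 − log₂ 3) = 150 / (3 − 1.5850) = 106.004 ms/bit
  a = 308 − 106.004 × 1.5850 = 139.987 ms
Then RT(12) = 139.987 + 106.004 × log₂ 12 = 139.987 + 106.004 × 3.5850 ≈ 520.009 ms.

520.0 ms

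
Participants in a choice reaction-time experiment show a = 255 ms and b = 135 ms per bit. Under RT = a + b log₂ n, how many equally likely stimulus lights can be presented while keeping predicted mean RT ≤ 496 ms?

3

Set 255 + 135·log₂ n ≤ 496 → log₂ n ≤ (496 − 255)/135 = 1.7852.
So n ≤ 2^1.7852 = 3.447; the largest integer n is 3.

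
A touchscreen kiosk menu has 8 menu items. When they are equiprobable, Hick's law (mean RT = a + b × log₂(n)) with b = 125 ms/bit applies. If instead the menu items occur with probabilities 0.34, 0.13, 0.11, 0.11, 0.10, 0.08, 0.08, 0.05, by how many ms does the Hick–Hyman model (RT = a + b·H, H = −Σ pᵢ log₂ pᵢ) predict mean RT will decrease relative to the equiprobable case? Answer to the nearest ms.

32 ms

Equiprobable entropy H₀ = log₂ 8 = 3.0000 bits.
Skewed entropy H = −Σ pᵢ log₂ pᵢ = 2.7437 bits.
ΔRT = b·(H₀ − H) = 125 × 0.2563 = 32.04 ms.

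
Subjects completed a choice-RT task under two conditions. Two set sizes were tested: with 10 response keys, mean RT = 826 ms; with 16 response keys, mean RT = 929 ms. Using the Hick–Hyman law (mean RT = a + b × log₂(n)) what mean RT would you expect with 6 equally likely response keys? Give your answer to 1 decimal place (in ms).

With log₂ n on the abscissa the relation is linear; from the two conditions:
  b = (929 − 826) / (log₂ 16 − log₂ 10) = 103 / (4 − 3.3219) = 151.901 ms/bit
  a = 826 − 151.901 × 3.3219 = 321.395 ms
Then RT(6) = 321.395 + 151.901 × log₂ 6 = 321.395 + 151.901 × 2.5850 ≈ 714.054 ms.

714.1 ms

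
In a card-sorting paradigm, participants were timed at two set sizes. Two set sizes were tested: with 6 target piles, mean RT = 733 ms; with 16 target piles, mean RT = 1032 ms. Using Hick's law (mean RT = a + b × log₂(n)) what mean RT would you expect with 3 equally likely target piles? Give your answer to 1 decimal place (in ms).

521.7 ms

Fit slope and intercept:
  b = (1032 − 733) / (log₂ 16 − log₂ 6) = 299 / (4 − 2.5850) = 211.302 ms/bit
  a = 733 − 211.302 × 2.5850 = 186.793 ms
Then RT(3) = 186.793 + 211.302 × log₂ 3 = 186.793 + 211.302 × 1.5850 ≈ 521.698 ms.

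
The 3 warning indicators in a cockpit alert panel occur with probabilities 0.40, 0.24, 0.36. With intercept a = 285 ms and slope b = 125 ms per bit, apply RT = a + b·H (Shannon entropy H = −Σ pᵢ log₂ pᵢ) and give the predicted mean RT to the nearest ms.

479 ms

Entropy contributions −pᵢ log₂ pᵢ: 0.5288, 0.4941, 0.5306; sum H = 1.5535 bits.
RT = a + bH = 285 + 125·1.5535 = 479.19 ms.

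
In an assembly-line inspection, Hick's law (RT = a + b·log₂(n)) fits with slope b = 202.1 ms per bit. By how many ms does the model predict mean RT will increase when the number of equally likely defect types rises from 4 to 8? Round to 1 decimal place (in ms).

ΔRT = (a + b log₂ n₂) − (a + b log₂ n₁) = b·(log₂ n₂ − log₂ n₁).
log₂(8) − log₂(4) = log₂(8/4) = log₂(2) = 1.
ΔRT = 202.1 × 1.0000 = 202.100 ms.

202.1 ms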